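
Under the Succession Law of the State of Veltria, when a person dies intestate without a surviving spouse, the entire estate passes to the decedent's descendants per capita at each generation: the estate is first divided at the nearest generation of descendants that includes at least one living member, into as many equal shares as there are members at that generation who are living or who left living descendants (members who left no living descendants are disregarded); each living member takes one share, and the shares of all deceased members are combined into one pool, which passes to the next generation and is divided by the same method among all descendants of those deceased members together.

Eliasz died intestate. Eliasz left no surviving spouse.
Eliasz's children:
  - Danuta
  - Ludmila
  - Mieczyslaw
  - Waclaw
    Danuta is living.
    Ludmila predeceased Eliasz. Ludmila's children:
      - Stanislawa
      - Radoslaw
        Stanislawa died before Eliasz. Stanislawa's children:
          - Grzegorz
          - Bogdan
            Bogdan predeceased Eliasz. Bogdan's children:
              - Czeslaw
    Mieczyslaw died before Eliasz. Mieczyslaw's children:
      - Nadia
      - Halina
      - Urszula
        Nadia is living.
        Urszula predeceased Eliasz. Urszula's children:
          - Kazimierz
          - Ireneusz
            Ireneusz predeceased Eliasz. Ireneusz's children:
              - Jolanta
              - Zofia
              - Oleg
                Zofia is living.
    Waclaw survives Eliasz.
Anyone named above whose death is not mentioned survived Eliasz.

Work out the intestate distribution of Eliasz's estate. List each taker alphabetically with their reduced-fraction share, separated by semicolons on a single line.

Czeslaw 1/40; Danuta 1/4; Grzegorz 1/20; Halina 1/10; Jolanta 1/40; Kazimierz 1/20; Nadia 1/10; Oleg 1/40; Radoslaw 1/10; Waclaw 1/4; Zofia 1/40

There is no surviving spouse, so the entire estate passes to Eliasz's descendants per capita at each generation.
At generation 1 (Danuta, Ludmila, Mieczyslaw, Waclaw) there are 4 shares of (1)/4 = 1/4 each.
Living: Danuta and Waclaw — each takes 1/4.
Deceased: Ludmila and Mieczyslaw. Their combined 1/2 is pooled and carried to generation 2.
At generation 2 (Stanislawa, Radoslaw, Nadia, Halina, Urszula) there are 5 shares of (1/2)/5 = 1/10 each.
Living: Radoslaw, Nadia, and Halina — each takes 1/10.
Deceased: Stanislawa and Urszula. Their combined 1/5 is pooled and carried to generation 3.
At generation 3 (Grzegorz, Bogdan, Kazimierz, Ireneusz) there are 4 shares of (1/5)/4 = 1/20 each.
Living: Grzegorz and Kazimierz — each takes 1/20.
Deceased: Bogdan and Ireneusz. Their combined 1/10 is pooled and carried to generation 4.
At generation 4 (Czeslaw, Jolanta, Zofia, Oleg) there are 4 shares of (1/10)/4 = 1/40 each.
Living: Czeslaw, Jolanta, Zofia, and Oleg — each takes 1/40.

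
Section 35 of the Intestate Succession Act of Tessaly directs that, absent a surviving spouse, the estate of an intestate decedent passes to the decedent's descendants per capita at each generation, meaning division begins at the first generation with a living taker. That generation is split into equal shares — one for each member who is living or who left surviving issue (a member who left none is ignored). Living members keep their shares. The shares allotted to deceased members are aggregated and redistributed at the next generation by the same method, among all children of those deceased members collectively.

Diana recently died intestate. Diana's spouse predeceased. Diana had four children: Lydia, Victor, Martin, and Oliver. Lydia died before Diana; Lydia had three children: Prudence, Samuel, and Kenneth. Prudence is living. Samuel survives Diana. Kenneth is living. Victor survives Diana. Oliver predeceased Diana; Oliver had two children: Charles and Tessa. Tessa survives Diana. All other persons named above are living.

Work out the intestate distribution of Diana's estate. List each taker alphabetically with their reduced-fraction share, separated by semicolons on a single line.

There is no surviving spouse, so the entire estate passes to Diana's descendants per capita at each generation.
At generation 1 (Lydia, Victor, Martin, Oliver) there are 4 shares of (1)/4 = 1/4 each.
Living: Victor and Martin — each takes 1/4.
Deceased: Lydia and Oliver. Their combined 1/2 is pooled and carried to generation 2.
At generation 2 (Prudence, Samuel, Kenneth, Charles, Tessa) there are 5 shares of (1/2)/5 = 1/10 each.
Living: Prudence, Samuel, Kenneth, Charles, and Tessa — each takes 1/10.

Charles 1/10; Kenneth 1/10; Martin 1/4; Prudence 1/10; Samuel 1/10; Tessa 1/10; Victor 1/4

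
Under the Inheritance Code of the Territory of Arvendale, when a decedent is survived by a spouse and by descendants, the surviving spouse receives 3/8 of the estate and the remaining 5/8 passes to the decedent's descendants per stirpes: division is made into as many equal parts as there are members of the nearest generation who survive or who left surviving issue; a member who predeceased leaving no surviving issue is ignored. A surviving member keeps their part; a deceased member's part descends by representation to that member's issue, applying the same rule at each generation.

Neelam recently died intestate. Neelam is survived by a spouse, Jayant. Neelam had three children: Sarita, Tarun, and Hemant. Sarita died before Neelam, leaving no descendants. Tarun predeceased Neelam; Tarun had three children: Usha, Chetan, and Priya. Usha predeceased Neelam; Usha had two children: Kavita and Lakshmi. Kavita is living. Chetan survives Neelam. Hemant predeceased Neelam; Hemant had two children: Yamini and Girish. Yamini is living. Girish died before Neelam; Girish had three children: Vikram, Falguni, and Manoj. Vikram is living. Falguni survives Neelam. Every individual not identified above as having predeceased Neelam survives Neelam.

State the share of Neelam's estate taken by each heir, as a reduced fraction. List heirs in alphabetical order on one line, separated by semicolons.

Chetan 5/48; Falguni 5/96; Jayant 3/8; Kavita 5/96; Lakshmi 5/96; Manoj 5/96; Priya 5/48; Vikram 5/96; Yamini 5/32

Jayant, as surviving spouse, takes 3/8.
The remaining 5/8 passes to Neelam's descendants per stirpes.
Sarita left no surviving issue, so that branch lapses and is disregarded.
The 5/8 is divided into 2 equal shares of 5/16 among Tarun, Hemant.
Tarun predeceased; the 5/16 allotted to Tarun's branch passes to Tarun's issue by representation.
The 5/16 is divided into 3 equal shares of 5/48 among Usha, Chetan, Priya.
Usha predeceased; the 5/48 allotted to Usha's branch passes to Usha's issue by representation.
The 5/48 is divided into 2 equal shares of 5/96 among Kavita, Lakshmi.
Kavita is living and takes 5/96.
Lakshmi is living and takes 5/96.
Chetan is living and takes 5/48.
Priya is living and takes 5/48.
Hemant predeceased; the 5/16 allotted to Hemant's branch passes to Hemant's issue by representation.
The 5/16 is divided into 2 equal shares of 5/32 among Yamini, Girish.
Yamini is living and takes 5/32.
Girish predeceased; the 5/32 allotted to Girish's branch passes to Girish's issue by representation.
The 5/32 is divided into 3 equal shares of 5/96 among Vikram, Falguni, Manoj.
Vikram is living and takes 5/96.
Falguni is living and takes 5/96.
Manoj is living and takes 5/96.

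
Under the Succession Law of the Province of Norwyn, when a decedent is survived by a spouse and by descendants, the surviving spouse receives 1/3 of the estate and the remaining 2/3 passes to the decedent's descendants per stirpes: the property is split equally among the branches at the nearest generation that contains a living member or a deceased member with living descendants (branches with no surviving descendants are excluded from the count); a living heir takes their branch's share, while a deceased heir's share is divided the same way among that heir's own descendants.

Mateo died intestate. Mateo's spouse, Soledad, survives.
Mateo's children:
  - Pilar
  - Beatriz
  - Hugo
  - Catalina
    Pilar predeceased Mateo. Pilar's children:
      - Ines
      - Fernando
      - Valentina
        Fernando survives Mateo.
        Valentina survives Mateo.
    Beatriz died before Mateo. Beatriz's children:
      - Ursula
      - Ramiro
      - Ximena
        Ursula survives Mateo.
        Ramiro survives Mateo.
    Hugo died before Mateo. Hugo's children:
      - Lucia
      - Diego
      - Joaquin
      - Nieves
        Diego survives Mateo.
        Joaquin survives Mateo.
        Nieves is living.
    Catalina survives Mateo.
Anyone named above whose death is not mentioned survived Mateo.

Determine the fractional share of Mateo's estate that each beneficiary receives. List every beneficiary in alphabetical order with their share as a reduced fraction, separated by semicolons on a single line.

Soledad, as surviving spouse, takes 1/3.
The remaining 2/3 passes to Mateo's descendants per stirpes.
The 2/3 is divided into 4 equal shares of 1/6 among Pilar, Beatriz, Hugo, Catalina.
Pilar predeceased; the 1/6 allotted to Pilar's branch passes to Pilar's issue by representation.
The 1/6 is divided into 3 equal shares of 1/18 among Ines, Fernando, Valentina.
Ines is living and takes 1/18.
Fernando is living and takes 1/18.
Valentina is living and takes 1/18.
Beatriz predeceased; the 1/6 allotted to Beatriz's branch passes to Beatriz's issue by representation.
The 1/6 is divided into 3 equal shares of 1/18 among Ursula, Ramiro, Ximena.
Ursula is living and takes 1/18.
Ramiro is living and takes 1/18.
Ximena is living and takes 1/18.
Hugo predeceased; the 1/6 allotted to Hugo's branch passes to Hugo's issue by representation.
The 1/6 is divided into 4 equal shares of 1/24 among Lucia, Diego, Joaquin, Nieves.
Lucia is living and takes 1/24.
Diego is living and takes 1/24.
Joaquin is living and takes 1/24.
Nieves is living and takes 1/24.
Catalina is living and takes 1/6.

Catalina 1/6; Diego 1/24; Fernando 1/18; Ines 1/18; Joaquin 1/24; Lucia 1/24; Nieves 1/24; Ramiro 1/18; Soledad 1/3; Ursula 1/18; Valentina 1/18; Ximena 1/18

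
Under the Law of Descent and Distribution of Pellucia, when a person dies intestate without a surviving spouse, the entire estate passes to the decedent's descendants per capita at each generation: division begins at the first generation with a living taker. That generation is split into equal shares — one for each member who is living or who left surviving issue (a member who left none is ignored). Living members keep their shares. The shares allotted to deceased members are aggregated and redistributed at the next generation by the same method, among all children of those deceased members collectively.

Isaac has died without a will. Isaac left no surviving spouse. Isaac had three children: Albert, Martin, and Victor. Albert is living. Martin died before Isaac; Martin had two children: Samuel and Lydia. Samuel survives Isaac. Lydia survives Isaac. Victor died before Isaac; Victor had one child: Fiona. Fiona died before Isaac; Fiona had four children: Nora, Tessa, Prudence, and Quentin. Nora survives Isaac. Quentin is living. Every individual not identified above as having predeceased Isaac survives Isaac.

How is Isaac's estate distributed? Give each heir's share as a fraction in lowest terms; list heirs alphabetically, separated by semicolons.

Albert 1/3; Lydia 2/9; Nora 1/18; Prudence 1/18; Quentin 1/18; Samuel 2/9; Tessa 1/18

There is no surviving spouse, so the entire estate passes to Isaac's descendants per capita at each generation.
At generation 1 (Albert, Martin, Victor) there are 3 shares of (1)/3 = 1/3 each.
Living: Albert — each takes 1/3.
Deceased: Martin and Victor. Their combined 2/3 is pooled and carried to generation 2.
At generation 2 (Samuel, Lydia, Fiona) there are 3 shares of (2/3)/3 = 2/9 each.
Living: Samuel and Lydia — each takes 2/9.
Deceased: Fiona. That 2/9 share is carried to generation 3.
At generation 3 (Nora, Tessa, Prudence, Quentin) there are 4 shares of (2/9)/4 = 1/18 each.
Living: Nora, Tessa, Prudence, and Quentin — each takes 1/18.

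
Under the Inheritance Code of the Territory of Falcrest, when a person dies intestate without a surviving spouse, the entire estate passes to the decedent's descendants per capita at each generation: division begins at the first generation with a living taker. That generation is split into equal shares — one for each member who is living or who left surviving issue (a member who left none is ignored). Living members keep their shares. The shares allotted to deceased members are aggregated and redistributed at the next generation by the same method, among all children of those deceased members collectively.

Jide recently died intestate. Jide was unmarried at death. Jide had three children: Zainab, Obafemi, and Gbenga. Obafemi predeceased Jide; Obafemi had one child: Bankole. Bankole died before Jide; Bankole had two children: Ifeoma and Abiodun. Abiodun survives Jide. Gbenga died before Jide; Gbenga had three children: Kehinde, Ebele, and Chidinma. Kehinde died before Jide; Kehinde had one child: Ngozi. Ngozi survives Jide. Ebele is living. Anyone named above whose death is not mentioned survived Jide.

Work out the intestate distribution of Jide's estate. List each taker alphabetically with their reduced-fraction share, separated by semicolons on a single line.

There is no surviving spouse, so the entire estate passes to Jide's descendants per capita at each generation.
At generation 1 (Zainab, Obafemi, Gbenga) there are 3 shares of (1)/3 = 1/3 each.
Living: Zainab — each takes 1/3.
Deceased: Obafemi and Gbenga. Their combined 2/3 is pooled and carried to generation 2.
At generation 2 (Bankole, Kehinde, Ebele, Chidinma) there are 4 shares of (2/3)/4 = 1/6 each.
Living: Ebele and Chidinma — each takes 1/6.
Deceased: Bankole and Kehinde. Their combined 1/3 is pooled and carried to generation 3.
At generation 3 (Ifeoma, Abiodun, Ngozi) there are 3 shares of (1/3)/3 = 1/9 each.
Living: Ifeoma, Abiodun, and Ngozi — each takes 1/9.

Abiodun 1/9; Chidinma 1/6; Ebele 1/6; Ifeoma 1/9; Ngozi 1/9; Zainab 1/3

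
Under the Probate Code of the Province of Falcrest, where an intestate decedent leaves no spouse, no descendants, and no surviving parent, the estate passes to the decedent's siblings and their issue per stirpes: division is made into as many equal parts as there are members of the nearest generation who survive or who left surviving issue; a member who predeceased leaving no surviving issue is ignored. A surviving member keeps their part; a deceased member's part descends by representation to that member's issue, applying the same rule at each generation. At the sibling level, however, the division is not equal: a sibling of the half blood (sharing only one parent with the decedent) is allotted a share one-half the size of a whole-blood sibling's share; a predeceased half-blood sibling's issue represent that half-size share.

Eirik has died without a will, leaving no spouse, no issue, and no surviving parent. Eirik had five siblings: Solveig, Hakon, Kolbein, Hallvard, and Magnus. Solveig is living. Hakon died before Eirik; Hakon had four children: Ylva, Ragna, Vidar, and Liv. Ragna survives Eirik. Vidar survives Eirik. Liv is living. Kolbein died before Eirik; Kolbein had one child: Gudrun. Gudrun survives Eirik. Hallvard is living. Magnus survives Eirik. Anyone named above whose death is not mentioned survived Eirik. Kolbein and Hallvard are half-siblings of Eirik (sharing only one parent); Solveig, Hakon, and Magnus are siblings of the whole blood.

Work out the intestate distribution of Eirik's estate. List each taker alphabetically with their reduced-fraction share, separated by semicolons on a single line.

Gudrun 1/8; Hallvard 1/8; Liv 1/16; Magnus 1/4; Ragna 1/16; Solveig 1/4; Vidar 1/16; Ylva 1/16

No spouse, descendants, or parent survives, so the estate passes to Eirik's siblings per stirpes.
Half-blood siblings count for one-half the weight of whole-blood siblings at the initial division.
Dividing 1 in proportion to weights (total weight 4): Solveig (weight 1) → 1/4; Hakon (weight 1) → 1/4; Kolbein (weight 1/2) → 1/8; Hallvard (weight 1/2) → 1/8; Magnus (weight 1) → 1/4.
Solveig is living and takes 1/4.
Hakon predeceased; the 1/4 allotted to Hakon's branch passes to Hakon's issue by representation.
The 1/4 is divided into 4 equal shares of 1/16 among Ylva, Ragna, Vidar, Liv.
Ylva is living and takes 1/16.
Ragna is living and takes 1/16.
Vidar is living and takes 1/16.
Liv is living and takes 1/16.
Kolbein predeceased; the 1/8 allotted to Kolbein's branch passes to Kolbein's issue by representation.
Gudrun is the sole taker at this level and receives the full 1/8.
Hallvard is living and takes 1/8.
Magnus is living and takes 1/4.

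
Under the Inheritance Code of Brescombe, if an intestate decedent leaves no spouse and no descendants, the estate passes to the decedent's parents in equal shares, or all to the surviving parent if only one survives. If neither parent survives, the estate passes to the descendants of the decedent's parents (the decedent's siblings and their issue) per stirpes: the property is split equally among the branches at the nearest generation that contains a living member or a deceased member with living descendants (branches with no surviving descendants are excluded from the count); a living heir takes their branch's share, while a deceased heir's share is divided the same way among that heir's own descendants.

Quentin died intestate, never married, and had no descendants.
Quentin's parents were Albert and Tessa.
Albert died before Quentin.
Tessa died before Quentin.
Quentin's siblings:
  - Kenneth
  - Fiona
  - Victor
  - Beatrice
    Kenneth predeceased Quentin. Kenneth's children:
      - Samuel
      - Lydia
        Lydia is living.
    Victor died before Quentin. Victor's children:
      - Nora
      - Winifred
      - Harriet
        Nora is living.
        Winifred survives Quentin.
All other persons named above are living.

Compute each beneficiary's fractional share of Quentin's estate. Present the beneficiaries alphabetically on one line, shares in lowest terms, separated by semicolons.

Neither parent survives and there are no descendants, so the estate passes to Quentin's siblings and their issue per stirpes.
The estate is divided into 4 equal shares of 1/4 among Kenneth, Fiona, Victor, Beatrice.
Kenneth predeceased; the 1/4 allotted to Kenneth's branch passes to Kenneth's issue by representation.
The 1/4 is divided into 2 equal shares of 1/8 among Samuel, Lydia.
Samuel is living and takes 1/8.
Lydia is living and takes 1/8.
Fiona is living and takes 1/4.
Victor predeceased; the 1/4 allotted to Victor's branch passes to Victor's issue by representation.
The 1/4 is divided into 3 equal shares of 1/12 among Nora, Winifred, Harriet.
Nora is living and takes 1/12.
Winifred is living and takes 1/12.
Harriet is living and takes 1/12.
Beatrice is living and takes 1/4.

Beatrice 1/4; Fiona 1/4; Harriet 1/12; Lydia 1/8; Nora 1/12; Samuel 1/8; Winifred 1/12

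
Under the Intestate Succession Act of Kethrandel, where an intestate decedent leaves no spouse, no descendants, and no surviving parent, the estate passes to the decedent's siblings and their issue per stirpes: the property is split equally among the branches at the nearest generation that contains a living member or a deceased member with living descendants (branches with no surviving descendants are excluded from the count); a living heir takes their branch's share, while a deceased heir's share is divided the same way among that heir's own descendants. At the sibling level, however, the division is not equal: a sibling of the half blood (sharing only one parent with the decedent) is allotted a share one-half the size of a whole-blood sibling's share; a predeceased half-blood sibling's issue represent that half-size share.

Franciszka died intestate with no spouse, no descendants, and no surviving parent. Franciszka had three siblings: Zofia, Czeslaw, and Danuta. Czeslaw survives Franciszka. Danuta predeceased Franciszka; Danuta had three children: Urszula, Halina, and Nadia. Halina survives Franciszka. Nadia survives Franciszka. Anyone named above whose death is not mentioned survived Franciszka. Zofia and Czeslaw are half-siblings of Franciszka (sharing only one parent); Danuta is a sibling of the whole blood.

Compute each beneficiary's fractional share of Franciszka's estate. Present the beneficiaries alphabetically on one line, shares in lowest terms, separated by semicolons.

No spouse, descendants, or parent survives, so the estate passes to Franciszka's siblings per stirpes.
Half-blood siblings count for one-half the weight of whole-blood siblings at the initial division.
Dividing 1 in proportion to weights (total weight 2): Zofia (weight 1/2) → 1/4; Czeslaw (weight 1/2) → 1/4; Danuta (weight 1) → 1/2.
Zofia is living and takes 1/4.
Czeslaw is living and takes 1/4.
Danuta predeceased; the 1/2 allotted to Danuta's branch passes to Danuta's issue by representation.
The 1/2 is divided into 3 equal shares of 1/6 among Urszula, Halina, Nadia.
Urszula is living and takes 1/6.
Halina is living and takes 1/6.
Nadia is living and takes 1/6.

Czeslaw 1/4; Halina 1/6; Nadia 1/6; Urszula 1/6; Zofia 1/4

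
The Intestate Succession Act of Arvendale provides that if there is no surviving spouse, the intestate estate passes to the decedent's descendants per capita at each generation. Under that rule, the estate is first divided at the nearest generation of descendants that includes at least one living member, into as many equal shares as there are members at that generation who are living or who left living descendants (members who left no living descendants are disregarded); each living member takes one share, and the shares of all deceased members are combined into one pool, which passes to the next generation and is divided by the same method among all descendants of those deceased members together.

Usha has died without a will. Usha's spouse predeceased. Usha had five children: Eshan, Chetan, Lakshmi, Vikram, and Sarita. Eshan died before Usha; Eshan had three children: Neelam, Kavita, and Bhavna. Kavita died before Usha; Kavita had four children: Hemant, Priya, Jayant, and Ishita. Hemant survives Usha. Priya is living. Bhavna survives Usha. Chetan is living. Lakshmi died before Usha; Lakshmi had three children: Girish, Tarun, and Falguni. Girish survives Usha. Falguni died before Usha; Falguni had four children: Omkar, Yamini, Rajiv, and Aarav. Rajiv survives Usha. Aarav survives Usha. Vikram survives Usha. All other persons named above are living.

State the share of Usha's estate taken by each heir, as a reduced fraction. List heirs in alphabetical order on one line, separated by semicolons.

Aarav 1/60; Bhavna 1/15; Chetan 1/5; Girish 1/15; Hemant 1/60; Ishita 1/60; Jayant 1/60; Neelam 1/15; Omkar 1/60; Priya 1/60; Rajiv 1/60; Sarita 1/5; Tarun 1/15; Vikram 1/5; Yamini 1/60

There is no surviving spouse, so the entire estate passes to Usha's descendants per capita at each generation.
At generation 1 (Eshan, Chetan, Lakshmi, Vikram, Sarita) there are 5 shares of (1)/5 = 1/5 each.
Living: Chetan, Vikram, and Sarita — each takes 1/5.
Deceased: Eshan and Lakshmi. Their combined 2/5 is pooled and carried to generation 2.
At generation 2 (Neelam, Kavita, Bhavna, Girish, Tarun, Falguni) there are 6 shares of (2/5)/6 = 1/15 each.
Living: Neelam, Bhavna, Girish, and Tarun — each takes 1/15.
Deceased: Kavita and Falguni. Their combined 2/15 is pooled and carried to generation 3.
At generation 3 (Hemant, Priya, Jayant, Ishita, Omkar, Yamini, Rajiv, Aarav) there are 8 shares of (2/15)/8 = 1/60 each.
Living: Hemant, Priya, Jayant, Ishita, Omkar, Yamini, Rajiv, and Aarav — each takes 1/60.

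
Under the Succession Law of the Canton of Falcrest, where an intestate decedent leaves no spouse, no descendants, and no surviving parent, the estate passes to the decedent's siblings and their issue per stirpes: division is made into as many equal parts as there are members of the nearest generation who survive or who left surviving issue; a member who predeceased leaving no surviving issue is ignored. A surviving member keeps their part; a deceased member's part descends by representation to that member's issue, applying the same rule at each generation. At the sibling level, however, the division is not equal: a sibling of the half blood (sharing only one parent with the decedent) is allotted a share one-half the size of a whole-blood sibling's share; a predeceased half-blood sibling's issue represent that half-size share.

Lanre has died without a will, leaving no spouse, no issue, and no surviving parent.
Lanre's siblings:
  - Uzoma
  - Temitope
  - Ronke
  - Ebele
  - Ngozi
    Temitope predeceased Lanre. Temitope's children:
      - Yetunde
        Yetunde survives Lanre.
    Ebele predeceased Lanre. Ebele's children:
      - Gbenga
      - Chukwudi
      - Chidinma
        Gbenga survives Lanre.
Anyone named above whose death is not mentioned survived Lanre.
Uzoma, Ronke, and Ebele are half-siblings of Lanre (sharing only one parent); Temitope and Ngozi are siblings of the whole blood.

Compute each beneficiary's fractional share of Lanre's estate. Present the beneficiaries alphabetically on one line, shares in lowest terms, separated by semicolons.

Chidinma 1/21; Chukwudi 1/21; Gbenga 1/21; Ngozi 2/7; Ronke 1/7; Uzoma 1/7; Yetunde 2/7

No spouse, descendants, or parent survives, so the estate passes to Lanre's siblings per stirpes.
Half-blood siblings count for one-half the weight of whole-blood siblings at the initial division.
Dividing 1 in proportion to weights (total weight 7/2): Uzoma (weight 1/2) → 1/7; Temitope (weight 1) → 2/7; Ronke (weight 1/2) → 1/7; Ebele (weight 1/2) → 1/7; Ngozi (weight 1) → 2/7.
Uzoma is living and takes 1/7.
Temitope predeceased; the 2/7 allotted to Temitope's branch passes to Temitope's issue by representation.
Yetunde is the sole taker at this level and receives the full 2/7.
Ronke is living and takes 1/7.
Ebele predeceased; the 1/7 allotted to Ebele's branch passes to Ebele's issue by representation.
The 1/7 is divided into 3 equal shares of 1/21 among Gbenga, Chukwudi, Chidinma.
Gbenga is living and takes 1/21.
Chukwudi is living and takes 1/21.
Chidinma is living and takes 1/21.
Ngozi is living and takes 2/7.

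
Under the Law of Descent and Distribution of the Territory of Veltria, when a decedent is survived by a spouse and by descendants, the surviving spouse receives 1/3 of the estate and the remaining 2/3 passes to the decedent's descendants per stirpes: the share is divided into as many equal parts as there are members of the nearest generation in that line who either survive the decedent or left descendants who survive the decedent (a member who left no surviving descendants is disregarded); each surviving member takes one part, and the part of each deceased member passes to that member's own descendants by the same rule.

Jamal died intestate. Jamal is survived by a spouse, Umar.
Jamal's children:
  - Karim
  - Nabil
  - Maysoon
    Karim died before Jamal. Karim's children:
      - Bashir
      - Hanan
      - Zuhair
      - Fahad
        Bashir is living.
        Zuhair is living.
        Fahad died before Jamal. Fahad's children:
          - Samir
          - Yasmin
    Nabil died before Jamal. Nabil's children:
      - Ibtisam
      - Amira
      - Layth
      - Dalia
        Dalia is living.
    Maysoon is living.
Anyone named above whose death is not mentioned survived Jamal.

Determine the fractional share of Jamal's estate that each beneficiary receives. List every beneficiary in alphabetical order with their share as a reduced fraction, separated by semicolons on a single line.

Umar, as surviving spouse, takes 1/3.
The remaining 2/3 passes to Jamal's descendants per stirpes.
The 2/3 is divided into 3 equal shares of 2/9 among Karim, Nabil, Maysoon.
Karim predeceased; the 2/9 allotted to Karim's branch passes to Karim's issue by representation.
The 2/9 is divided into 4 equal shares of 1/18 among Bashir, Hanan, Zuhair, Fahad.
Bashir is living and takes 1/18.
Hanan is living and takes 1/18.
Zuhair is living and takes 1/18.
Fahad predeceased; the 1/18 allotted to Fahad's branch passes to Fahad's issue by representation.
The 1/18 is divided into 2 equal shares of 1/36 among Samir, Yasmin.
Samir is living and takes 1/36.
Yasmin is living and takes 1/36.
Nabil predeceased; the 2/9 allotted to Nabil's branch passes to Nabil's issue by representation.
The 2/9 is divided into 4 equal shares of 1/18 among Ibtisam, Amira, Layth, Dalia.
Ibtisam is living and takes 1/18.
Amira is living and takes 1/18.
Layth is living and takes 1/18.
Dalia is living and takes 1/18.
Maysoon is living and takes 2/9.

Amira 1/18; Bashir 1/18; Dalia 1/18; Hanan 1/18; Ibtisam 1/18; Layth 1/18; Maysoon 2/9; Samir 1/36; Umar 1/3; Yasmin 1/36; Zuhair 1/18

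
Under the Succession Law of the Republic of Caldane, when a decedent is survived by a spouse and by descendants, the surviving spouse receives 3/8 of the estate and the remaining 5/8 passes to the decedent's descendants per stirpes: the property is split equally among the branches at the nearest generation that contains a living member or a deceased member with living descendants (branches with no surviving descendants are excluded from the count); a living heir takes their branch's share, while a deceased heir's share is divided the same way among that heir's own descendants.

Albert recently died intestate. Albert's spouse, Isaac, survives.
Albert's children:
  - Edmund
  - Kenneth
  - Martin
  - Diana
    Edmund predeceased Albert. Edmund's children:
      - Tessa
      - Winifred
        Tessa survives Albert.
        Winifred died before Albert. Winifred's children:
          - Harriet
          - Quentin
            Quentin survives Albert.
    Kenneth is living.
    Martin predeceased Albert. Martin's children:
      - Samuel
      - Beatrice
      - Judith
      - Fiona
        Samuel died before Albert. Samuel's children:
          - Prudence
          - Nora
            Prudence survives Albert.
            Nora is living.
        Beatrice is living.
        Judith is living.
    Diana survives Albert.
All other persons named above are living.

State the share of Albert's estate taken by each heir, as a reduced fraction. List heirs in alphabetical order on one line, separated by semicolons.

Isaac, as surviving spouse, takes 3/8.
The remaining 5/8 passes to Albert's descendants per stirpes.
The 5/8 is divided into 4 equal shares of 5/32 among Edmund, Kenneth, Martin, Diana.
Edmund predeceased; the 5/32 allotted to Edmund's branch passes to Edmund's issue by representation.
The 5/32 is divided into 2 equal shares of 5/64 among Tessa, Winifred.
Tessa is living and takes 5/64.
Winifred predeceased; the 5/64 allotted to Winifred's branch passes to Winifred's issue by representation.
The 5/64 is divided into 2 equal shares of 5/128 among Harriet, Quentin.
Harriet is living and takes 5/128.
Quentin is living and takes 5/128.
Kenneth is living and takes 5/32.
Martin predeceased; the 5/32 allotted to Martin's branch passes to Martin's issue by representation.
The 5/32 is divided into 4 equal shares of 5/128 among Samuel, Beatrice, Judith, Fiona.
Samuel predeceased; the 5/128 allotted to Samuel's branch passes to Samuel's issue by representation.
The 5/128 is divided into 2 equal shares of 5/256 among Prudence, Nora.
Prudence is living and takes 5/256.
Nora is living and takes 5/256.
Beatrice is living and takes 5/128.
Judith is living and takes 5/128.
Fiona is living and takes 5/128.
Diana is living and takes 5/32.

Beatrice 5/128; Diana 5/32; Fiona 5/128; Harriet 5/128; Isaac 3/8; Judith 5/128; Kenneth 5/32; Nora 5/256; Prudence 5/256; Quentin 5/128; Tessa 5/64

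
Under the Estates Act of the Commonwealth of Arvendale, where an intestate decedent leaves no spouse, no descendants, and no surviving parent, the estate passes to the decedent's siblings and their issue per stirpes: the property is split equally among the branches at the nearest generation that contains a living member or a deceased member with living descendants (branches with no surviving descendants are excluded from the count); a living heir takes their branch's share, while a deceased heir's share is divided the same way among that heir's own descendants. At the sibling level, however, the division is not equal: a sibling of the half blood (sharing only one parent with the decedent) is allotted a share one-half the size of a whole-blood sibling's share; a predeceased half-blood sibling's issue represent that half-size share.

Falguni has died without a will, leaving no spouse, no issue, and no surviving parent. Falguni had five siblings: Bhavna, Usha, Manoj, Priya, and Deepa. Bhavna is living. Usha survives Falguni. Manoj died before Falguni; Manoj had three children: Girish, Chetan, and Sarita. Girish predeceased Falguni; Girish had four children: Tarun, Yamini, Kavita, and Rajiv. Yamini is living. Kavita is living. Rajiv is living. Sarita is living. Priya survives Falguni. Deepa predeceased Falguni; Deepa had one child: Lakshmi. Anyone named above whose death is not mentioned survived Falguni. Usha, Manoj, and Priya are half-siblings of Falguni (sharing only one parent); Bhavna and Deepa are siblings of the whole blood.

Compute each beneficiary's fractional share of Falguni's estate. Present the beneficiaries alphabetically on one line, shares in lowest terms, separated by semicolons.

No spouse, descendants, or parent survives, so the estate passes to Falguni's siblings per stirpes.
Half-blood siblings count for one-half the weight of whole-blood siblings at the initial division.
Dividing 1 in proportion to weights (total weight 7/2): Bhavna (weight 1) → 2/7; Usha (weight 1/2) → 1/7; Manoj (weight 1/2) → 1/7; Priya (weight 1/2) → 1/7; Deepa (weight 1) → 2/7.
Bhavna is living and takes 2/7.
Usha is living and takes 1/7.
Manoj predeceased; the 1/7 allotted to Manoj's branch passes to Manoj's issue by representation.
The 1/7 is divided into 3 equal shares of 1/21 among Girish, Chetan, Sarita.
Girish predeceased; the 1/21 allotted to Girish's branch passes to Girish's issue by representation.
The 1/21 is divided into 4 equal shares of 1/84 among Tarun, Yamini, Kavita, Rajiv.
Tarun is living and takes 1/84.
Yamini is living and takes 1/84.
Kavita is living and takes 1/84.
Rajiv is living and takes 1/84.
Chetan is living and takes 1/21.
Sarita is living and takes 1/21.
Priya is living and takes 1/7.
Deepa predeceased; the 2/7 allotted to Deepa's branch passes to Deepa's issue by representation.
Lakshmi is the sole taker at this level and receives the full 2/7.

Bhavna 2/7; Chetan 1/21; Kavita 1/84; Lakshmi 2/7; Priya 1/7; Rajiv 1/84; Sarita 1/21; Tarun 1/84; Usha 1/7; Yamini 1/84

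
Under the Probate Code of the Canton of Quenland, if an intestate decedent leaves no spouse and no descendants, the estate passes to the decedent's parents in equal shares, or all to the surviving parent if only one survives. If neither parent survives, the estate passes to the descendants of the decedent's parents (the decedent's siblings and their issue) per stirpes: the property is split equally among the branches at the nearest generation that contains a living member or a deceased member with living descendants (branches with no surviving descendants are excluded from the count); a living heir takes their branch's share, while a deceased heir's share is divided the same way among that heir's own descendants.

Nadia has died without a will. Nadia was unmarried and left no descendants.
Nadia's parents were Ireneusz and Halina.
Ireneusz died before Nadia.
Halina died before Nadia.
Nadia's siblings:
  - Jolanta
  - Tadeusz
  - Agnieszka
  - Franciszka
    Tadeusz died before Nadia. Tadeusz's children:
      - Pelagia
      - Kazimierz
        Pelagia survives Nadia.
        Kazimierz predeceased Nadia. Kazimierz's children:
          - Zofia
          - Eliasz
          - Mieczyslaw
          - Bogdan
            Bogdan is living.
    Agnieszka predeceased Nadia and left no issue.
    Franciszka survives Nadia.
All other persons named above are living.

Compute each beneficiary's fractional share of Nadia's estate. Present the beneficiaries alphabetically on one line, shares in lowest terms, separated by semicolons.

Bogdan 1/24; Eliasz 1/24; Franciszka 1/3; Jolanta 1/3; Mieczyslaw 1/24; Pelagia 1/6; Zofia 1/24

Neither parent survives and there are no descendants, so the estate passes to Nadia's siblings and their issue per stirpes.
Agnieszka left no surviving issue, so that branch lapses and is disregarded.
The estate is divided into 3 equal shares of 1/3 among Jolanta, Tadeusz, Franciszka.
Jolanta is living and takes 1/3.
Tadeusz predeceased; the 1/3 allotted to Tadeusz's branch passes to Tadeusz's issue by representation.
The 1/3 is divided into 2 equal shares of 1/6 among Pelagia, Kazimierz.
Pelagia is living and takes 1/6.
Kazimierz predeceased; the 1/6 allotted to Kazimierz's branch passes to Kazimierz's issue by representation.
The 1/6 is divided into 4 equal shares of 1/24 among Zofia, Eliasz, Mieczyslaw, Bogdan.
Zofia is living and takes 1/24.
Eliasz is living and takes 1/24.
Mieczyslaw is living and takes 1/24.
Bogdan is living and takes 1/24.
Franciszka is living and takes 1/3.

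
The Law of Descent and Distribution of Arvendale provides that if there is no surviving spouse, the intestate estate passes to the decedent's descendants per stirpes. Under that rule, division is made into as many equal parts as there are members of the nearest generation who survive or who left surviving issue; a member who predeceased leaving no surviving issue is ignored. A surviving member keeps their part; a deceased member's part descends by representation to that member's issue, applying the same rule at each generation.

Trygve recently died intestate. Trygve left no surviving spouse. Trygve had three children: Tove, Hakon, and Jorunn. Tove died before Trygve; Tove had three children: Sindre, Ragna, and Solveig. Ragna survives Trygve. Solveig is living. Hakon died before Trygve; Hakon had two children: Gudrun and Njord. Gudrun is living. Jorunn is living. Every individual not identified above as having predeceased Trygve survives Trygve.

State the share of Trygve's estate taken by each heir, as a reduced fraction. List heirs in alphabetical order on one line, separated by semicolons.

Gudrun 1/6; Jorunn 1/3; Njord 1/6; Ragna 1/9; Sindre 1/9; Solveig 1/9

There is no surviving spouse, so the entire estate passes to Trygve's descendants per stirpes.
The estate is divided into 3 equal shares of 1/3 among Tove, Hakon, Jorunn.
Tove predeceased; the 1/3 allotted to Tove's branch passes to Tove's issue by representation.
The 1/3 is divided into 3 equal shares of 1/9 among Sindre, Ragna, Solveig.
Sindre is living and takes 1/9.
Ragna is living and takes 1/9.
Solveig is living and takes 1/9.
Hakon predeceased; the 1/3 allotted to Hakon's branch passes to Hakon's issue by representation.
The 1/3 is divided into 2 equal shares of 1/6 among Gudrun, Njord.
Gudrun is living and takes 1/6.
Njord is living and takes 1/6.
Jorunn is living and takes 1/3.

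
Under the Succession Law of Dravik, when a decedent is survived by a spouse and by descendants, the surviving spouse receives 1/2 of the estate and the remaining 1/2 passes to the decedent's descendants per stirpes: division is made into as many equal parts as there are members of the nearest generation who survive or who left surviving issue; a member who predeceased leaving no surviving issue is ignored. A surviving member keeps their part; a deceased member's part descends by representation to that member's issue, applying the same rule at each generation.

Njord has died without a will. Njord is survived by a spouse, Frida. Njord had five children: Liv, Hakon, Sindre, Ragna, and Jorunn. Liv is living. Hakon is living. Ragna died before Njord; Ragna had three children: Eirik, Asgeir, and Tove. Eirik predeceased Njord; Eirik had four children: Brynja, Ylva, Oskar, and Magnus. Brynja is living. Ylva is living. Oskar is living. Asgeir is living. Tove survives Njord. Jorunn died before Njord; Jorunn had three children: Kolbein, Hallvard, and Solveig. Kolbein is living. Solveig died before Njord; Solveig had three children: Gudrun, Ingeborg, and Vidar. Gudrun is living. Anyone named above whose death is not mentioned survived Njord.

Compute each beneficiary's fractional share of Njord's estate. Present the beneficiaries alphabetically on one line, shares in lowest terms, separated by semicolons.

Frida, as surviving spouse, takes 1/2.
The remaining 1/2 passes to Njord's descendants per stirpes.
The 1/2 is divided into 5 equal shares of 1/10 among Liv, Hakon, Sindre, Ragna, Jorunn.
Liv is living and takes 1/10.
Hakon is living and takes 1/10.
Sindre is living and takes 1/10.
Ragna predeceased; the 1/10 allotted to Ragna's branch passes to Ragna's issue by representation.
The 1/10 is divided into 3 equal shares of 1/30 among Eirik, Asgeir, Tove.
Eirik predeceased; the 1/30 allotted to Eirik's branch passes to Eirik's issue by representation.
The 1/30 is divided into 4 equal shares of 1/120 among Brynja, Ylva, Oskar, Magnus.
Brynja is living and takes 1/120.
Ylva is living and takes 1/120.
Oskar is living and takes 1/120.
Magnus is living and takes 1/120.
Asgeir is living and takes 1/30.
Tove is living and takes 1/30.
Jorunn predeceased; the 1/10 allotted to Jorunn's branch passes to Jorunn's issue by representation.
The 1/10 is divided into 3 equal shares of 1/30 among Kolbein, Hallvard, Solveig.
Kolbein is living and takes 1/30.
Hallvard is living and takes 1/30.
Solveig predeceased; the 1/30 allotted to Solveig's branch passes to Solveig's issue by representation.
The 1/30 is divided into 3 equal shares of 1/90 among Gudrun, Ingeborg, Vidar.
Gudrun is living and takes 1/90.
Ingeborg is living and takes 1/90.
Vidar is living and takes 1/90.

Asgeir 1/30; Brynja 1/120; Frida 1/2; Gudrun 1/90; Hakon 1/10; Hallvard 1/30; Ingeborg 1/90; Kolbein 1/30; Liv 1/10; Magnus 1/120; Oskar 1/120; Sindre 1/10; Tove 1/30; Vidar 1/90; Ylva 1/120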